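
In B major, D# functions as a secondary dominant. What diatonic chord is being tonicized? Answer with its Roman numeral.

vi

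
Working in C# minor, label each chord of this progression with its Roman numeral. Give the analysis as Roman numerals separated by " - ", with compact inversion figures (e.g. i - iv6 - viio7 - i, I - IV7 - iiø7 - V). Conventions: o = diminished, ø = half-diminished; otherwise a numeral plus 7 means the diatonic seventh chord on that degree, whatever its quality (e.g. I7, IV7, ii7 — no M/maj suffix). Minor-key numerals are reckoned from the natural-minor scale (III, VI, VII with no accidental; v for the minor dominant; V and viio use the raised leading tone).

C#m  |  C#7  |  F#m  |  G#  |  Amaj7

C#m: root C# is the tonic; minor triad there is i.
C#7 is the secondary dominant of iv (dominant seventh chord on C#): V7/iv.
F#m has root F#, degree 4 in C# minor, so iv.
G#: major triad on G# = scale degree 5 → V.
Amaj7: root A is the submediant; major seventh chord there is VI7.

i - V7/iv - iv - V - VI7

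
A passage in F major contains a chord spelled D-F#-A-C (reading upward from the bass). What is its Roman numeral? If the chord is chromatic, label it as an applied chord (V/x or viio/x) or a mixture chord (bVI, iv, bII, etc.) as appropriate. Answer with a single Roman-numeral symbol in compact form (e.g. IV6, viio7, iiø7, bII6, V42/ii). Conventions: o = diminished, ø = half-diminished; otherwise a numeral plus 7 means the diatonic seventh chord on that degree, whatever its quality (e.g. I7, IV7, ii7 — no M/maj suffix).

V7/ii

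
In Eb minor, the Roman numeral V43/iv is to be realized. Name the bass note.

The applied chord V43/iv is rooted on Eb: Eb-G-Bb-Db.
The figure 43 means second inversion — the fifth is in the bass.

Bb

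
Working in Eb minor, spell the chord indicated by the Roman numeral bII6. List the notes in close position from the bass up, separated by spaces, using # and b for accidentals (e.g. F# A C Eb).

bII6 is the Neapolitan sixth — a major triad on the lowered second degree, here in its customary first inversion. In Eb minor that root is Fb.
So the chord is Fb-Ab-Cb, a major triad.
With the 6 figure the chord is in first inversion; from the bass Ab upward in close position it reads Ab-Cb-Fb.

Ab Cb Fb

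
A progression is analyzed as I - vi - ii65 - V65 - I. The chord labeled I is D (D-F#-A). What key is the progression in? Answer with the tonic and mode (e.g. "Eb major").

The anchor chord is a major triad on D, labeled I.
If D is scale degree 1 and the mode makes that degree carry a major triad, the tonic is D and the mode is major.

D major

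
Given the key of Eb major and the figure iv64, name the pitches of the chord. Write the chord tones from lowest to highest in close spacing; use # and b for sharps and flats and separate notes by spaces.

Eb Ab Cb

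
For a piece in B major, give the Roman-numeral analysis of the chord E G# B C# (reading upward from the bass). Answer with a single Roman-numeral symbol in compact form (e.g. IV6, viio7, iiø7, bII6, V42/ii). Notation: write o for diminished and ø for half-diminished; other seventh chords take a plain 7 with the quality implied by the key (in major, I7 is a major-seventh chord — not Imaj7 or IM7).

ii65

The pitches C#-E-G#-B form a minor seventh chord rooted on C#.
In B major, C# is the supertonic; the diatonic minor seventh chord there is ii7.
With E in the bass the chord is in first inversion, so the figured bass is 65.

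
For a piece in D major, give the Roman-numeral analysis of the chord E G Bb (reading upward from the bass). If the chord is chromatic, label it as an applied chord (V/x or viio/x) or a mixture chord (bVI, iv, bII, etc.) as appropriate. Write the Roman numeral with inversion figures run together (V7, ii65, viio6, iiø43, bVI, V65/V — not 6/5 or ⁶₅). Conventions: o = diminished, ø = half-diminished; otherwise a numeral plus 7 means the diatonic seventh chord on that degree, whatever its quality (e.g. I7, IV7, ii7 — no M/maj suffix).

Stacked in thirds the chord is E-G-Bb: a diminished triad on E.
E is the second degree of D major. This is the diminished supertonic triad, borrowed from the parallel minor.

iio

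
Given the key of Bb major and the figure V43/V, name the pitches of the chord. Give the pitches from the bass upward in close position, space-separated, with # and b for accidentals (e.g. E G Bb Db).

V43/V is a secondary dominant — the dominant seventh of V. V in Bb major is F, so the applied chord's root is C, a perfect fifth above.
Building a dominant seventh chord on C gives C-E-G-Bb.
With the 43 figure the chord is in second inversion; from the bass G upward in close position it reads G-Bb-C-E.

G Bb C E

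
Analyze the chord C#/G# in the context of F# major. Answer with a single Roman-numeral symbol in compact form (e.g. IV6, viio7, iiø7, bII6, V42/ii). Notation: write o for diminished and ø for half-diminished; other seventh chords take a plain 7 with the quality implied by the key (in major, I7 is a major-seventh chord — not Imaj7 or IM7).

Stacked in thirds the chord is C#-E#-G#: a major triad on C#.
C# is scale degree 5 in F# major, and a major triad on that degree is written V.
With G# in the bass the chord is in second inversion, so the figured bass is 64.

V64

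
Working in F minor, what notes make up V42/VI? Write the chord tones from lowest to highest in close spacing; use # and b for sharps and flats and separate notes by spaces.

Gb Ab C Eb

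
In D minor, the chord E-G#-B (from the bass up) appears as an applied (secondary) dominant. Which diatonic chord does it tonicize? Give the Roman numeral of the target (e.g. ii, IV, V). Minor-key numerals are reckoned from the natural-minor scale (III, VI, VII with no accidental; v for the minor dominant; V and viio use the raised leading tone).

V

The chord is a major triad on E.
A dominant resolves down a perfect fifth: E → A. In D minor, A is scale degree 5, i.e. V.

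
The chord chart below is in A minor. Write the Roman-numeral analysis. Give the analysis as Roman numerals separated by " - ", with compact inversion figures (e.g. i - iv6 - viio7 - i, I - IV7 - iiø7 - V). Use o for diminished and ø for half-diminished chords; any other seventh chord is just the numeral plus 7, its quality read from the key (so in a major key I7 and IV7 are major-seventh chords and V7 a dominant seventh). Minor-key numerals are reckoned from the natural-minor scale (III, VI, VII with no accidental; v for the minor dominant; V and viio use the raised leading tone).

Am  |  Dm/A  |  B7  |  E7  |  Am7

Am: root A is the tonic; minor triad there is i.
Dm/A: minor triad on D = scale degree 4 → iv64.
B7 is the secondary dominant of V (dominant seventh chord on B): V7/V.
E7 has root E, degree 5 in A minor, so V7.
Am7 has root A, degree 1 in A minor, so i7.

i - iv64 - V7/V - V7 - i7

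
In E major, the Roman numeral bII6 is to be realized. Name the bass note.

A

bII in E major has root F; the chord is F-A-C.
The figure 6 means first inversion — the third is in the bass.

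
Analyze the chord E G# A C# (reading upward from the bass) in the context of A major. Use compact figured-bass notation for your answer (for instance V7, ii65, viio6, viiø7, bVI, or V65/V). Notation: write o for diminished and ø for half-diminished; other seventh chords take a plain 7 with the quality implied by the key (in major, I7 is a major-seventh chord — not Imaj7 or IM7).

The pitches A-C#-E-G# form a major seventh chord rooted on A.
In A major, A is the tonic; the diatonic major seventh chord there is I7.
With E in the bass the chord is in second inversion, so the figured bass is 43.

I43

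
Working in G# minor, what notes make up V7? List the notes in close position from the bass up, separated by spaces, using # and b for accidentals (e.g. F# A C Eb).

In G# minor, the fifth degree is D#. The dominant is major (leading tone raised), so V is a dominant seventh chord.
Stacking thirds from D# gives D#-F##-A#-C#.

D# F## A# C#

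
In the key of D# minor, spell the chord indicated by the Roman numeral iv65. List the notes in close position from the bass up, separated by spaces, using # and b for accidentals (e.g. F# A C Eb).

B D# F# G#

In D# minor, the subdominant is G#, and the diatonic chord built there is a minor seventh chord.
Stacking thirds from G# gives G#-B-D#-F#.
The figured bass 65 indicates first inversion, placing the third (B) in the bass: B-D#-F#-G#.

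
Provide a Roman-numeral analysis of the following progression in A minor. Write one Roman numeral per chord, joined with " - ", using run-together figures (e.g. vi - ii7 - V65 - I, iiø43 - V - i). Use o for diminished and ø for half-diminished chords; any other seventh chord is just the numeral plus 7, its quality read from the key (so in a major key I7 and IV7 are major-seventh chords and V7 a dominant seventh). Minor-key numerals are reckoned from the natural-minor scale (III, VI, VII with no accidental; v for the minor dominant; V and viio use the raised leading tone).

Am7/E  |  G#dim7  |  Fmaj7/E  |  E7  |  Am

i43 - viio7 - VI42 - V7 - i

Am7/E has root A, degree 1 in A minor, so i43.
G#dim7: root G# is the leading tone; fully diminished seventh chord there is viio7.
Fmaj7/E: major seventh chord on F = scale degree 6 → VI42.
E7: root E is the dominant; dominant seventh chord there is V7.
Am: minor triad on A = scale degree 1 → i.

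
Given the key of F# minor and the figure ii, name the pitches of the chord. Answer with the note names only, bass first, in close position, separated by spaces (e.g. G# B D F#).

G# B D#

ii is the minor supertonic, borrowed from the parallel major (the Dorian ii). In F# minor that root is G#.
So the chord is G#-B-D#.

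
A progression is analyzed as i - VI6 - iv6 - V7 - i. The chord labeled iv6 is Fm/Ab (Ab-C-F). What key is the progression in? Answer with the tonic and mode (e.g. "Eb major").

C minor

The chord Fm/Ab is a minor triad rooted on F; its label is iv6.
If F is scale degree 4 and the mode makes that degree carry a minor triad, the tonic is C and the mode is minor.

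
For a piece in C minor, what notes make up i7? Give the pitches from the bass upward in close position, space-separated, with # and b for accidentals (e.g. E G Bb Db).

C Eb G Bb

In C minor, scale degree 1 is C, and the diatonic chord built there is a minor seventh chord.
That chord is spelled C-Eb-G-Bb.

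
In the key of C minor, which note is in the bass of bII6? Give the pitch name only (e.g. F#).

F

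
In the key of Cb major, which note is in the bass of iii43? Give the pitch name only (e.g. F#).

iii in Cb major has root Eb; the chord is Eb-Gb-Bb-Db.
The figure 43 means second inversion — the fifth is in the bass.

Bb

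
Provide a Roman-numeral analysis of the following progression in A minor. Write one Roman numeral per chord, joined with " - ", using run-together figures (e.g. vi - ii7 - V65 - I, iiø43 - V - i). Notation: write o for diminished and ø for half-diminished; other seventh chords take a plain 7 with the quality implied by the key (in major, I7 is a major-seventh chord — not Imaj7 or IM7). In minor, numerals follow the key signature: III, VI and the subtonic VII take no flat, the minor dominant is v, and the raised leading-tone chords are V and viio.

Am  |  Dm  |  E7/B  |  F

i - iv - V43 - VI

Am: minor triad on A = scale degree 1 → i.
Dm: minor triad on D = scale degree 4 → iv.
E7/B: root E is the dominant; dominant seventh chord there is V43.
F has root F, degree 6 in A minor, so VI.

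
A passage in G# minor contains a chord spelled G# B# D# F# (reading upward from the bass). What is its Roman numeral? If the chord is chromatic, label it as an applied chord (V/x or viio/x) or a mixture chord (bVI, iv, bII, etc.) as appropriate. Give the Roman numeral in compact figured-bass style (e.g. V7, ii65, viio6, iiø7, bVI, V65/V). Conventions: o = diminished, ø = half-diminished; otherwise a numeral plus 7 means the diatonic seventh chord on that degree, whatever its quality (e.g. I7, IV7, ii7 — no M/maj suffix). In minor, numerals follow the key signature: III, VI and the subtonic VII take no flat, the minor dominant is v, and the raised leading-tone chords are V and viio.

V7/iv

Stacked in thirds the chord is G#-B#-D#-F#: a dominant seventh chord on G#.
G# is not a diatonic chord root with this quality in G# minor, but it lies a perfect fifth above C# (iv), so the chord functions as an applied dominant of iv.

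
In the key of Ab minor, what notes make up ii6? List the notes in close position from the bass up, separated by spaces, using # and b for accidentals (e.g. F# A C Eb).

ii6 is the minor supertonic, borrowed from the parallel major (the Dorian ii). In Ab minor that root is Bb.
So the chord is Bb-Db-F.
The figured bass 6 indicates first inversion, placing the third (Db) in the bass: Db-F-Bb.

Db F Bb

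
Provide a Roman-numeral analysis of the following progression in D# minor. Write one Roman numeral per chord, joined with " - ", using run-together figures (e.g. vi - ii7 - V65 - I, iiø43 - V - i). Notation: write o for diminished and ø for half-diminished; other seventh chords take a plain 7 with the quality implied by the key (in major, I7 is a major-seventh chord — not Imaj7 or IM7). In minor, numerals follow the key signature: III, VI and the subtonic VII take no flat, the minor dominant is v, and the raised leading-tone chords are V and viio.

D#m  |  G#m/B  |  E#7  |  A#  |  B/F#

D#m has root D#, degree 1 in D# minor, so i.
G#m/B: root G# is the subdominant; minor triad there is iv6.
E#7 is the secondary dominant of V (dominant seventh chord on E#): V7/V.
A#: root A# is the dominant; major triad there is V.
B/F#: root B is the submediant; major triad there is VI64.

i - iv6 - V7/V - V - VI64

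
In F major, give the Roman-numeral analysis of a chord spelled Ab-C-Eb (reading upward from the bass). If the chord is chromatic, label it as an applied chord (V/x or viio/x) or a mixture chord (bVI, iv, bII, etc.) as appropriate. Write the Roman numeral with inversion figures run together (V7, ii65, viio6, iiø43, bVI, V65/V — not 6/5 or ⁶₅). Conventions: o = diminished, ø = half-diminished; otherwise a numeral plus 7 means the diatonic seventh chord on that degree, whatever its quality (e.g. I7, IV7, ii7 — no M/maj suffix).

The pitches Ab-C-Eb form a major triad rooted on Ab.
Ab is the lowered third degree of F major (diatonic 3 would be A). This is a major triad on the lowered third degree, borrowed from the parallel minor.

bIII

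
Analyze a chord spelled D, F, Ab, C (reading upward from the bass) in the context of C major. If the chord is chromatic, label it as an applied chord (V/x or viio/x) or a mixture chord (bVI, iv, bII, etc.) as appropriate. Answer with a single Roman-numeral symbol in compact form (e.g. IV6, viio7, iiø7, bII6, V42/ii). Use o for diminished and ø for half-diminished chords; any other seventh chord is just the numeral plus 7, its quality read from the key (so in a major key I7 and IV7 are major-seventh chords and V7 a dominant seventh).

iiø7

Stacked in thirds the chord is D-F-Ab-C: a half-diminished seventh chord on D.
D is the second degree of C major. This is the half-diminished supertonic seventh, borrowed from the parallel minor.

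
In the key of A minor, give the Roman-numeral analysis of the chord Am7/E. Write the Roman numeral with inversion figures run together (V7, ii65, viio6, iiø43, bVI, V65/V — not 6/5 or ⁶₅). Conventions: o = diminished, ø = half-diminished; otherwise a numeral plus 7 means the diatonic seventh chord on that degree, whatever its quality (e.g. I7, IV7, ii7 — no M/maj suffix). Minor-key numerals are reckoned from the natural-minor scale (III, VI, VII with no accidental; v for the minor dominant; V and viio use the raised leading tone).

The pitches A-C-E-G form a minor seventh chord rooted on A.
A is scale degree 1 in A minor, and a minor seventh chord on that degree is written i7.
With E in the bass the chord is in second inversion, so the figured bass is 43.

i43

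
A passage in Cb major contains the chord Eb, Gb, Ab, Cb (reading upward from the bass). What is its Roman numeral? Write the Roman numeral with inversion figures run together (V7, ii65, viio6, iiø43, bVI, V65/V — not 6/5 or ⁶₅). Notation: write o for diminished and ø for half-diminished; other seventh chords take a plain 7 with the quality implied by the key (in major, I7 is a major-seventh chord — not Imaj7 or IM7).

Stacked in thirds the chord is Ab-Cb-Eb-Gb: a minor seventh chord on Ab.
Ab is scale degree 6 in Cb major, and a minor seventh chord on that degree is written vi7.
With Eb in the bass the chord is in second inversion, so the figured bass is 43.

vi43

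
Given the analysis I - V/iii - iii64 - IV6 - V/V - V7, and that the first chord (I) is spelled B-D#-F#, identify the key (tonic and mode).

I is given as B-D#-F# — a major triad with root B.
If B is scale degree 1 and the mode makes that degree carry a major triad, the tonic is B and the mode is major.

B major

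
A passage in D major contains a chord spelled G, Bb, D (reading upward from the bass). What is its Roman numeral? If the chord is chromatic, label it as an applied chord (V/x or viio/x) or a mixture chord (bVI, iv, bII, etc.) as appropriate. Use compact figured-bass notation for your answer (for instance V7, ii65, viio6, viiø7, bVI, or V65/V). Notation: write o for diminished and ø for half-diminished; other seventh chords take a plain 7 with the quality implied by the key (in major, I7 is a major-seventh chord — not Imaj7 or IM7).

iv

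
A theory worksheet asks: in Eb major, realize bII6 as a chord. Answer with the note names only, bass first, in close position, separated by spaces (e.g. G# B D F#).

Ab Cb Fb

Scale degree 2 in Eb major is F; lowering it a half step gives Fb. bII6 is the Neapolitan sixth — a major triad on the lowered second degree, here in its customary first inversion.
So the chord is Fb-Ab-Cb, a major triad.
With the 6 figure the chord is in first inversion; from the bass Ab upward in close position it reads Ab-Cb-Fb.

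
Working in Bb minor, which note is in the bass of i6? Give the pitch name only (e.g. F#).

Db

i in Bb minor has root Bb; the chord is Bb-Db-F.
The figure 6 means first inversion — the third is in the bass.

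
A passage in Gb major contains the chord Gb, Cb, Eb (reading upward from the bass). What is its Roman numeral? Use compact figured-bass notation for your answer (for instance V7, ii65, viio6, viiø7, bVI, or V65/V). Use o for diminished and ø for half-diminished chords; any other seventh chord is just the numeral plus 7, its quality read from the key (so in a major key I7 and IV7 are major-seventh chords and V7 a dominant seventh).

IV64

The pitches Cb-Eb-Gb form a major triad rooted on Cb.
In Gb major, Cb is the subdominant; the diatonic major triad there is IV.
With Gb in the bass the chord is in second inversion, so the figured bass is 64.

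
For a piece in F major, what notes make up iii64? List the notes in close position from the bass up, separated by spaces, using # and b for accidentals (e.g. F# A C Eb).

E A C

In F major, the third degree is A, and the diatonic chord built there is a minor triad.
That chord is spelled A-C-E.
With the 64 figure the chord is in second inversion; from the bass E upward in close position it reads E-A-C.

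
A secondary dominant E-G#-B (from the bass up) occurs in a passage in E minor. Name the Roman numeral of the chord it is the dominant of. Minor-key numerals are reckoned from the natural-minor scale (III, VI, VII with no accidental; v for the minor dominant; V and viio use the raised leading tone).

iv

The chord is a major triad on E.
A dominant resolves down a perfect fifth: E → A. In E minor, A is scale degree 4, i.e. iv.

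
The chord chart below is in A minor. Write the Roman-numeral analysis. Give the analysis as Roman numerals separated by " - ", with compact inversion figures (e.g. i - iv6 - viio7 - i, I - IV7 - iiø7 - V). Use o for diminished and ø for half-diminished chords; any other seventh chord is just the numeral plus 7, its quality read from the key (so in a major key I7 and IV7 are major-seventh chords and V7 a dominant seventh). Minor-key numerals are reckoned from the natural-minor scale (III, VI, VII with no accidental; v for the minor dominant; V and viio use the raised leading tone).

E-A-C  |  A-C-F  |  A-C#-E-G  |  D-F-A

i64 - VI6 - V7/iv - iv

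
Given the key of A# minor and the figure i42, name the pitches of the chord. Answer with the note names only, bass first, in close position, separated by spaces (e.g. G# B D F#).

G# A# C# E#

In A# minor, the first degree is A#, and the diatonic chord built there is a minor seventh chord.
That chord is spelled A#-C#-E#-G#.
The figured bass 42 indicates third inversion, placing the seventh (G#) in the bass: G#-A#-C#-E#.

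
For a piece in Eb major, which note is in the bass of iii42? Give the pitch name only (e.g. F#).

iii in Eb major has root G; the chord is G-Bb-D-F.
The figure 42 means third inversion — the seventh is in the bass.

F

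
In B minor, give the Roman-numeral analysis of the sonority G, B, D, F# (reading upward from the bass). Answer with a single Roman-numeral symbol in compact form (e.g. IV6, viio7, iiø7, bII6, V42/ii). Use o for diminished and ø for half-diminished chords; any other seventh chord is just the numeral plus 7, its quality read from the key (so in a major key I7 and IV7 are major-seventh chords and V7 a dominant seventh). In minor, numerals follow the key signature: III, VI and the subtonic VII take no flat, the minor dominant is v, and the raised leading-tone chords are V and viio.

VI7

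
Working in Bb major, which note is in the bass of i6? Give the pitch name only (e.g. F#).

Db

i in Bb major has root Bb; the chord is Bb-Db-F.
The figure 6 means first inversion — the third is in the bass.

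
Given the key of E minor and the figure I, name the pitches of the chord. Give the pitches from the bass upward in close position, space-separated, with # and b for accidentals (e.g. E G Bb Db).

E G# B

Scale degree 1 in E minor is E; here the chord built on it is altered to a major triad. I is the major tonic (Picardy third), borrowed from the parallel major.
So the chord is E-G#-B.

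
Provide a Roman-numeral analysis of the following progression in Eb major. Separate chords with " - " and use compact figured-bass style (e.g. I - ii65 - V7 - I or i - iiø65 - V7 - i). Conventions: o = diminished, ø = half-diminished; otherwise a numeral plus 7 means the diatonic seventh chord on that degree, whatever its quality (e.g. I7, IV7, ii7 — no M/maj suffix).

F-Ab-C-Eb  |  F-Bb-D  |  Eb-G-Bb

ii7 - V64 - I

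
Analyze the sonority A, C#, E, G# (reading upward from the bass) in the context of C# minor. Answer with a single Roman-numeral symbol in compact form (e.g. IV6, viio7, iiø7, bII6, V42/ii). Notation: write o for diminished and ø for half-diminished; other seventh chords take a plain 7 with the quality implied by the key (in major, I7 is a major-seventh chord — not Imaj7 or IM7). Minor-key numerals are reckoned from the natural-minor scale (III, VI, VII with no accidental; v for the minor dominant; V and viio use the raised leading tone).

The pitches A-C#-E-G# form a major seventh chord rooted on A.
A is scale degree 6 in C# minor, and a major seventh chord on that degree is written VI7.

VI7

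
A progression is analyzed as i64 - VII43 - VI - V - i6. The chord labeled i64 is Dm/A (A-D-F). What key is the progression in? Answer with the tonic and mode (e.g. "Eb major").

D minor

The anchor chord is a minor triad on D, labeled i64.
If D is scale degree 1 and the mode makes that degree carry a minor triad, the tonic is D and the mode is minor.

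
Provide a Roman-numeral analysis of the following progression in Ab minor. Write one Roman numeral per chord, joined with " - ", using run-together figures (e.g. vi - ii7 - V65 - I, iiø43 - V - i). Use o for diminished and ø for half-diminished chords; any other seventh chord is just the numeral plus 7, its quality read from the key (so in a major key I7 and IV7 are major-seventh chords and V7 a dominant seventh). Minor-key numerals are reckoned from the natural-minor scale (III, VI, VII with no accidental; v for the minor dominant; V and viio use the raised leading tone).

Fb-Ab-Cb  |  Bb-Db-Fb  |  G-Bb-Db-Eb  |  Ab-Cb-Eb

Fb-Ab-Cb: major triad on Fb = scale degree 6 → VI.
Bb-Db-Fb has root Bb, degree 2 in Ab minor, so iio.
G-Bb-Db-Eb: root Eb is the dominant; dominant seventh chord there is V65.
Ab-Cb-Eb has root Ab, degree 1 in Ab minor, so i.

VI - iio - V65 - i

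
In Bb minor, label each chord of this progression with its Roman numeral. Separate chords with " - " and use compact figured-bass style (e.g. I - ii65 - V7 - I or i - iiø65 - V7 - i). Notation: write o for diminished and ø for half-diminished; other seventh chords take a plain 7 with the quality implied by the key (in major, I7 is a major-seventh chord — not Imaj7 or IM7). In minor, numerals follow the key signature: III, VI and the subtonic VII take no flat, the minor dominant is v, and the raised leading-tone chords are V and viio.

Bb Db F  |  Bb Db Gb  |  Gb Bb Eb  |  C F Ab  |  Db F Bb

i - VI6 - iv6 - v64 - i6

Bb-Db-F: root Bb is the tonic; minor triad there is i.
Bb-Db-Gb has root Gb, degree 6 in Bb minor, so VI6.
Gb-Bb-Eb has root Eb, degree 4 in Bb minor, so iv6.
C-F-Ab: root F is the dominant; minor triad there is v64.
Db-F-Bb: minor triad on Bb = scale degree 1 → i6.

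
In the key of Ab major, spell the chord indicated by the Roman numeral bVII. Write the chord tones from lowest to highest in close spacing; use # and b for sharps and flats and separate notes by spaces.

Scale degree 7 in Ab major is G; lowering it a half step gives Gb. bVII is a major triad on the lowered seventh degree (the subtonic), borrowed from the parallel minor.
So the chord is Gb-Bb-Db, a major triad.

Gb Bb Db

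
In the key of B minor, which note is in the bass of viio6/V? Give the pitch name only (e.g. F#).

G#

The applied chord viio6/V is rooted on E#: E#-G#-B.
The figure 6 means first inversion — the third is in the bass.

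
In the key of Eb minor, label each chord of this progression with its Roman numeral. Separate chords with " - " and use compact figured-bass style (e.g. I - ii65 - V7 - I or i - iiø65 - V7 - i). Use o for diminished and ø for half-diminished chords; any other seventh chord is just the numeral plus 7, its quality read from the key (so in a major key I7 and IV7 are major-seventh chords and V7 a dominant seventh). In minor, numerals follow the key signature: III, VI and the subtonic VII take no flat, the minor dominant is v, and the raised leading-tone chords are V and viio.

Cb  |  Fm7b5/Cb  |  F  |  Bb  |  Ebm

Cb: major triad on Cb = scale degree 6 → VI.
Fm7b5/Cb: root F is the supertonic; half-diminished seventh chord there is iiø43.
F: chromatic; F is V of V, so V/V.
Bb has root Bb, degree 5 in Eb minor, so V.
Ebm: root Eb is the tonic; minor triad there is i.

VI - iiø43 - V/V - V - i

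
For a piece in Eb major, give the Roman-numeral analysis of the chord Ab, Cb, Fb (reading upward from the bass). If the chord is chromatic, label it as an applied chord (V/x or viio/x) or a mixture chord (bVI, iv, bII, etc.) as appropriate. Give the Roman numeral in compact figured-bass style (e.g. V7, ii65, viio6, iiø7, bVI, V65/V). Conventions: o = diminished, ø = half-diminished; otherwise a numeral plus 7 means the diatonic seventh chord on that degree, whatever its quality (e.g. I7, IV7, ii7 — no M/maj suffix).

The pitches Fb-Ab-Cb form a major triad rooted on Fb.
Fb is the lowered second degree of Eb major (diatonic 2 would be F). This is the Neapolitan sixth — a major triad on the lowered second degree, here in its customary first inversion.
With Ab in the bass the chord is in first inversion, so the figured bass is 6.

bII6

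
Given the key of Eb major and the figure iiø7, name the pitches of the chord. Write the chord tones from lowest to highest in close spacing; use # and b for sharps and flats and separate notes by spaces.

F Ab Cb Eb

iiø7 is the half-diminished supertonic seventh, borrowed from the parallel minor. In Eb major that root is F.
So the chord is F-Ab-Cb-Eb.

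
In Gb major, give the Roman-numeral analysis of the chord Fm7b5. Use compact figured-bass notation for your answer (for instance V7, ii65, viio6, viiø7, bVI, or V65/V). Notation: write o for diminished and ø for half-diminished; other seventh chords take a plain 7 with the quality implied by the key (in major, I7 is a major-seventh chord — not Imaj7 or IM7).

viiø7

Stacked in thirds the chord is F-Ab-Cb-Eb: a half-diminished seventh chord on F.
F is scale degree 7 in Gb major, and a half-diminished seventh chord on that degree is written viiø7.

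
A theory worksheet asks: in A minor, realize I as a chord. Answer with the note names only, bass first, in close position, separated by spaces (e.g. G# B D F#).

A C# E

I is the major tonic (Picardy third), borrowed from the parallel major. In A minor that root is A.
So the chord is A-C#-E.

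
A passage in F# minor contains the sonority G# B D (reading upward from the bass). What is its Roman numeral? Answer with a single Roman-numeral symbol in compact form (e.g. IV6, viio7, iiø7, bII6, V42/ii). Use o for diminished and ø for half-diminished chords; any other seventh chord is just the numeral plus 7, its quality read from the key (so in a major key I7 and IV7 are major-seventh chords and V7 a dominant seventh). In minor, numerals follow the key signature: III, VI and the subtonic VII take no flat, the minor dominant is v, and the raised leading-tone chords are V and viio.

Stacked in thirds the chord is G#-B-D: a diminished triad on G#.
In F# minor, G# is the supertonic; the diatonic diminished triad there is iio.

iio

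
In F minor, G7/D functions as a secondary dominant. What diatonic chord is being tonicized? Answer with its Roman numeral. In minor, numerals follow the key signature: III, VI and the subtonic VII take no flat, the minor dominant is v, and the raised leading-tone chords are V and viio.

V

The chord is a dominant seventh chord on G.
A dominant resolves down a perfect fifth: G → C. In F minor, C is scale degree 5, i.e. V.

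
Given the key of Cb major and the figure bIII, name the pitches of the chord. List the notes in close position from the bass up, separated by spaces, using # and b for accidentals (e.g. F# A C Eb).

Ebb Gb Bbb

bIII is a major triad on the lowered third degree, borrowed from the parallel minor. In Cb major that root is Ebb.
So the chord is Ebb-Gb-Bbb.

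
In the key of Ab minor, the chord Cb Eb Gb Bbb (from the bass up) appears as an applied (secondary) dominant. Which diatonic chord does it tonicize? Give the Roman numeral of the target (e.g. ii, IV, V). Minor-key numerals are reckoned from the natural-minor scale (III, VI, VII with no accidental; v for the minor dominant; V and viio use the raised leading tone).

VI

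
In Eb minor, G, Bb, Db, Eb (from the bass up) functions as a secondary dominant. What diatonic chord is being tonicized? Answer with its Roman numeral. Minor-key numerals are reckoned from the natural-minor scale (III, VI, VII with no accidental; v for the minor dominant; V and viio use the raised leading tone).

iv

The chord is a dominant seventh chord on Eb.
A dominant resolves down a perfect fifth: Eb → Ab. In Eb minor, Ab is scale degree 4, i.e. iv.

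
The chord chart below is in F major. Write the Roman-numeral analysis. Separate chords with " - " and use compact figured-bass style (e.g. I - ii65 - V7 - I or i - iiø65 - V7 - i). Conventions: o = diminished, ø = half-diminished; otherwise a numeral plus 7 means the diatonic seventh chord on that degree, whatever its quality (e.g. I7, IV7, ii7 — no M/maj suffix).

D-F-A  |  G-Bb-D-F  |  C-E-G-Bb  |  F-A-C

vi - ii7 - V7 - I

D-F-A: root D is the submediant; minor triad there is vi.
G-Bb-D-F: root G is the supertonic; minor seventh chord there is ii7.
C-E-G-Bb has root C, degree 5 in F major, so V7.
F-A-C: major triad on F = scale degree 1 → I.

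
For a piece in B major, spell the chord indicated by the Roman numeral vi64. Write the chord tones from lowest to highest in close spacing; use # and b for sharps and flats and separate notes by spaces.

D# G# B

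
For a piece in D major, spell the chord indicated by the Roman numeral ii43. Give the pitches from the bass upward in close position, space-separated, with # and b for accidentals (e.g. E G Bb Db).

B D E G

In D major, scale degree 2 is E, and the diatonic chord built there is a minor seventh chord.
Stacking thirds from E gives E-G-B-D.
The figured bass 43 indicates second inversion, placing the fifth (B) in the bass: B-D-E-G.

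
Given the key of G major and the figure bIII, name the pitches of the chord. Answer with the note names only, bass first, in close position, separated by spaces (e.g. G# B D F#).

bIII is a major triad on the lowered third degree, borrowed from the parallel minor. In G major that root is Bb.
So the chord is Bb-D-F.

Bb D F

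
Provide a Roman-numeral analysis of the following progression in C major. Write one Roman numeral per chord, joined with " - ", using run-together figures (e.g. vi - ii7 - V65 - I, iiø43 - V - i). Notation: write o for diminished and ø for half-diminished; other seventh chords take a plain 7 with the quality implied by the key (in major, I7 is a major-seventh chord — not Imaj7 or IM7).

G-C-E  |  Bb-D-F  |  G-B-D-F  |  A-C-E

G-C-E: major triad on C = scale degree 1 → I64.
Bb-D-F is non-diatonic — bVII, a mixture chord from C minor.
G-B-D-F: root G is the dominant; dominant seventh chord there is V7.
A-C-E has root A, degree 6 in C major, so vi.

I64 - bVII - V7 - vi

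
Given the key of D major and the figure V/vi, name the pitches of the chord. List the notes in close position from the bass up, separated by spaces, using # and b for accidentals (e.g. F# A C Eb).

The slash means an applied dominant: we want the dominant of vi. In D major, vi is B minor, and its dominant is built on F#.
Building a major triad on F# gives F#-A#-C#.

F# A# C#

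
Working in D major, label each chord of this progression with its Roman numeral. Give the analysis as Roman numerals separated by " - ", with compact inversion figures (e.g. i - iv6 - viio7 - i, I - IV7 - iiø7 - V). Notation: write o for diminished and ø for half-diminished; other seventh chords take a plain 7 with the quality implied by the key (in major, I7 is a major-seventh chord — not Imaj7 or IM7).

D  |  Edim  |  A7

I - iio - V7

D: major triad on D = scale degree 1 → I.
Edim: E with this quality isn't in the key; it's iio, borrowed from the parallel minor.
A7 has root A, degree 5 in D major, so V7.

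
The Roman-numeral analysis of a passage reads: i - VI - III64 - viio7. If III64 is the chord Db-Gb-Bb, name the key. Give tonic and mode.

Eb minor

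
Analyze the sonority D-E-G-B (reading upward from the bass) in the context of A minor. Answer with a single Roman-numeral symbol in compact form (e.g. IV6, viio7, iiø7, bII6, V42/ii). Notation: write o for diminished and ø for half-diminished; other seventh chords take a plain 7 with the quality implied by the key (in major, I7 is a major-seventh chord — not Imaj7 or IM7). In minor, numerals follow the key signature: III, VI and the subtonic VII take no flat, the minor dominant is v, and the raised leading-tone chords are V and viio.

Stacked in thirds the chord is E-G-B-D: a minor seventh chord on E.
In A minor, E is the dominant; the diatonic minor seventh chord there is v7.
With D in the bass the chord is in third inversion, so the figured bass is 42.

v42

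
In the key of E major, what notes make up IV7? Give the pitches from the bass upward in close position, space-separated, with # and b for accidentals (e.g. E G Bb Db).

In E major, scale degree 4 is A, and the diatonic chord built there is a major seventh chord.
Stacking thirds from A gives A-C#-E-G#.

A C# E G#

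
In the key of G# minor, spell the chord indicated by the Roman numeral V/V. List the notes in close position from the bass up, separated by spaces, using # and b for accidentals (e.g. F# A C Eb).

A# C## E#

The slash means an applied dominant: we want the dominant of V. In G# minor, V is D# major, and its dominant is built on A#.
Building a major triad on A# gives A#-C##-E#.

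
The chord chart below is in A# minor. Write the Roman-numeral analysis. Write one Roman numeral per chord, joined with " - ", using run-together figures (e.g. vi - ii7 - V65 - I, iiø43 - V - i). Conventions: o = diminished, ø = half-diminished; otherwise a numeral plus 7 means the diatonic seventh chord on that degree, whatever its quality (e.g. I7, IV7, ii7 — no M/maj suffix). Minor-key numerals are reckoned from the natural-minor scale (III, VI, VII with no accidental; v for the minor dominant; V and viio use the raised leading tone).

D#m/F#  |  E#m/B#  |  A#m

D#m/F# has root D#, degree 4 in A# minor, so iv6.
E#m/B#: minor triad on E# = scale degree 5 → v64.
A#m: root A# is the tonic; minor triad there is i.

iv6 - v64 - i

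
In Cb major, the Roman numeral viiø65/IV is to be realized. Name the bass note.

Gb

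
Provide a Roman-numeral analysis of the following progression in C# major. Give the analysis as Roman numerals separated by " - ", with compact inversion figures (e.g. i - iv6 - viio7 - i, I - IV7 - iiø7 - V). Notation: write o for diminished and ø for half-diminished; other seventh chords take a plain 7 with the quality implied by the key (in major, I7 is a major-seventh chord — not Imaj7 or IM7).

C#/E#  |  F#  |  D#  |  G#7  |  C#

C#/E#: major triad on C# = scale degree 1 → I6.
F#: root F# is the subdominant; major triad there is IV.
D#: a major triad on D#, the applied dominant of V → V/V.
G#7: root G# is the dominant; dominant seventh chord there is V7.
C#: root C# is the tonic; major triad there is I.

I6 - IV - V/V - V7 - I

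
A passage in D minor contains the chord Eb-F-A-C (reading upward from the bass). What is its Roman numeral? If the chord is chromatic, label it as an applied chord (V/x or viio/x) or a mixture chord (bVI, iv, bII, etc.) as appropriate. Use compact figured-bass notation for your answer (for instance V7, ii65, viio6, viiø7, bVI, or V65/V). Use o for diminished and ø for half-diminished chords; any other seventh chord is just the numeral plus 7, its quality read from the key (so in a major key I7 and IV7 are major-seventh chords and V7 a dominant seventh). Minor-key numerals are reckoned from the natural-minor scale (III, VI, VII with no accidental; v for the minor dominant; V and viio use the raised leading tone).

Stacked in thirds the chord is F-A-C-Eb: a dominant seventh chord on F.
F is not a diatonic chord root with this quality in D minor, but it lies a perfect fifth above Bb (VI), so the chord functions as an applied dominant of VI.
With Eb in the bass the chord is in third inversion, so the figured bass is 42.

V42/VI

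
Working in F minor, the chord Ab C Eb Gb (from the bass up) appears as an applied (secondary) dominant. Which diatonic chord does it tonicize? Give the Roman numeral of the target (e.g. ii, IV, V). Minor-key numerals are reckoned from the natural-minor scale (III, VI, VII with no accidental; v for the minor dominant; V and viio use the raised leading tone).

The chord is a dominant seventh chord on Ab.
A dominant resolves down a perfect fifth: Ab → Db. In F minor, Db is scale degree 6, i.e. VI.

VI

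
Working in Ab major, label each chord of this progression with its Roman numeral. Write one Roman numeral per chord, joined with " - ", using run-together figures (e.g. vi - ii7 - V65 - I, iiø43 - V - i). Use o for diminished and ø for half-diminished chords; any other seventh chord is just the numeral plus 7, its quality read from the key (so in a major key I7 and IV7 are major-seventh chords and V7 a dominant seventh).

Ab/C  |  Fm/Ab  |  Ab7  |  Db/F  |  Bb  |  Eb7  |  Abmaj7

I6 - vi6 - V7/IV - IV6 - V/V - V7 - I7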